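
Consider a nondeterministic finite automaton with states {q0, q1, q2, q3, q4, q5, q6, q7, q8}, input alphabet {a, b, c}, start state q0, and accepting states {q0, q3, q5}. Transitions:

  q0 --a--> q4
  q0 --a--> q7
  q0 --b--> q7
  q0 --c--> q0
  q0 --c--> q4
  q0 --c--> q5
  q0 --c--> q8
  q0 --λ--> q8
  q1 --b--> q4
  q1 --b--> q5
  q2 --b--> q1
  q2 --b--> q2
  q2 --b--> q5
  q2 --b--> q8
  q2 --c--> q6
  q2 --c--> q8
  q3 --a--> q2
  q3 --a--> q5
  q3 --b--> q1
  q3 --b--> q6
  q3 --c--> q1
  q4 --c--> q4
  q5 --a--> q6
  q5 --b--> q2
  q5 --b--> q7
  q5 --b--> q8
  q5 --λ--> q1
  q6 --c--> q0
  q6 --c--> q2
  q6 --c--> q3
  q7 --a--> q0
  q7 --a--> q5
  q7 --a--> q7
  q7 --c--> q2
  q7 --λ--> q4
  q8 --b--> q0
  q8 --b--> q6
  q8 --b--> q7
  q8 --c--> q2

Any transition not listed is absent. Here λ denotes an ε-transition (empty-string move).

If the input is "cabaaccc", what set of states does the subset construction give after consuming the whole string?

∅

Start: ε-closure({q0}) = {q0, q8}.
Read 'c': q0→{q0, q4, q5, q8}, q8→{q2}; union {q0, q2, q4, q5, q8}; ε-closure = {q0, q1, q2, q4, q5, q8}.
Read 'a': q0→{q4, q7}, q1→∅, q2→∅, q4→∅, q5→{q6}, q8→∅; now {q4, q6, q7}.
Read 'b': q4→∅, q6→∅, q7→∅; now ∅.
The set is empty and remains empty for the remaining 5 symbols.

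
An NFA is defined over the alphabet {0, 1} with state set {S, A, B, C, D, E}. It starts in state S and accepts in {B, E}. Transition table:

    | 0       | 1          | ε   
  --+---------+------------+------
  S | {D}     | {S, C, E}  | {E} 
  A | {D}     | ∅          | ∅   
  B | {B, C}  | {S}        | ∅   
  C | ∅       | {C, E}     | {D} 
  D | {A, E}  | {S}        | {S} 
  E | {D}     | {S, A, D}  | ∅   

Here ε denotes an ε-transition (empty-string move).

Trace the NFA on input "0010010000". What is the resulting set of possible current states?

Start: ε-closure({S}) = {S, E}.
Read '0': {S, E} → {S, D, E}.
Read '0': {S, D, E} → {S, A, D, E}.
Read '1': {S, A, D, E} → {S, A, C, D, E}.
Read '0': {S, A, C, D, E} → {S, A, D, E}.
Read '0': {S, A, D, E} → {S, A, D, E}.
Read '1': {S, A, D, E} → {S, A, C, D, E}.
Read '0': {S, A, C, D, E} → {S, A, D, E}.
Read '0': {S, A, D, E} → {S, A, D, E}.
Read '0': {S, A, D, E} → {S, A, D, E}.
Read '0': {S, A, D, E} → {S, A, D, E}.

{S, A, D, E}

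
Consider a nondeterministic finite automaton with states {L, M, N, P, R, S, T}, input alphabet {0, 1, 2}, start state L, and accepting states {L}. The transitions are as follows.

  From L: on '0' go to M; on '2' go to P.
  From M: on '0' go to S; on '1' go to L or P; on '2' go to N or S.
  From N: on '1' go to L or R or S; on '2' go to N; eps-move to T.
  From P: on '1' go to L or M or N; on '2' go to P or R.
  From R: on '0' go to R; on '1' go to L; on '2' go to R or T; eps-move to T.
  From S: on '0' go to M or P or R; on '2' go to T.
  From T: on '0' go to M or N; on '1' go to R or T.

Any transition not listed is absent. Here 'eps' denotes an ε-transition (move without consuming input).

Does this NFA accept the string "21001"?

Yes

Start in {L}.
Read '2': L→{P}; now {P}.
Read '1': P→{L, M, N}; union {L, M, N}; ε-closure = {L, M, N, T}.
Read '0': L→{M}, M→{S}, N→∅, T→{M, N}; union {M, N, S}; ε-closure = {M, N, S, T}.
Read '0': M→{S}, N→∅, S→{M, P, R}, T→{M, N}; union {M, N, P, R, S}; ε-closure = {M, N, P, R, S, T}.
Read '1': M→{L, P}, N→{L, R, S}, P→{L, M, N}, R→{L}, S→∅, T→{R, T}; now {L, M, N, P, R, S, T}.
The final set {L, M, N, P, R, S, T} contains the accepting state L.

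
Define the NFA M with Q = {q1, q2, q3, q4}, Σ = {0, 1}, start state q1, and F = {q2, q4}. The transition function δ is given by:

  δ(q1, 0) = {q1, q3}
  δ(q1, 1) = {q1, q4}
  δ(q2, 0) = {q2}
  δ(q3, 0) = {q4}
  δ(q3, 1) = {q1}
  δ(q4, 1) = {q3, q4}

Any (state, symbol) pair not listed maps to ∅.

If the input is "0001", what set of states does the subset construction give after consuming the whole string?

{q1, q3, q4}

Start in {q1}.
Read '0': q1→{q1, q3}; now {q1, q3}.
Read '0': q1→{q1, q3}, q3→{q4}; now {q1, q3, q4}.
Read '0': q1→{q1, q3}, q3→{q4}, q4→∅; now {q1, q3, q4}.
Read '1': q1→{q1, q4}, q3→{q1}, q4→{q3, q4}; now {q1, q3, q4}.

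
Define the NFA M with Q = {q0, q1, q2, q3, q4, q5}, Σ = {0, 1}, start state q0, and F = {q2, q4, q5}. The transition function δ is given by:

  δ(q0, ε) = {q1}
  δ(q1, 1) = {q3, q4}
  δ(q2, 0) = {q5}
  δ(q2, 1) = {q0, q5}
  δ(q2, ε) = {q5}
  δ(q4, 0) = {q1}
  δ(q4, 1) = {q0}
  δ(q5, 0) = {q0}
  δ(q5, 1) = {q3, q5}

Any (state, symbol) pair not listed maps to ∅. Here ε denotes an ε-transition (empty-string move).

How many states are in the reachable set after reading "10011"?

Start: ε-closure({q0}) = {q0, q1}.
Read '1': {q0, q1} → {q3, q4}.
Read '0': {q3, q4} → {q1}.
Read '0': {q1} → ∅.
The set is empty and remains empty for the remaining 2 symbols.
That set has 0 states.

0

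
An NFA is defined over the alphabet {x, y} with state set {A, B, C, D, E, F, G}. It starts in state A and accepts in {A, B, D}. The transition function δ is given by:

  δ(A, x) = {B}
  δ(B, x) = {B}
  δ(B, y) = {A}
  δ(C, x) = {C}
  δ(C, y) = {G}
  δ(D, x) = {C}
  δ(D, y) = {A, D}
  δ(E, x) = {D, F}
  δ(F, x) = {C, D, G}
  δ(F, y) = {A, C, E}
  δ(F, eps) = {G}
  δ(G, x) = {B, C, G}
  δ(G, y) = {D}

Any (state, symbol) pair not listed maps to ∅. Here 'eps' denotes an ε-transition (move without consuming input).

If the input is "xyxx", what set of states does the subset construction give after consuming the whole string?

Start in {A}.
Read 'x': A→{B}; now {B}.
Read 'y': B→{A}; now {A}.
Read 'x': A→{B}; now {B}.
Read 'x': B→{B}; now {B}.

{B}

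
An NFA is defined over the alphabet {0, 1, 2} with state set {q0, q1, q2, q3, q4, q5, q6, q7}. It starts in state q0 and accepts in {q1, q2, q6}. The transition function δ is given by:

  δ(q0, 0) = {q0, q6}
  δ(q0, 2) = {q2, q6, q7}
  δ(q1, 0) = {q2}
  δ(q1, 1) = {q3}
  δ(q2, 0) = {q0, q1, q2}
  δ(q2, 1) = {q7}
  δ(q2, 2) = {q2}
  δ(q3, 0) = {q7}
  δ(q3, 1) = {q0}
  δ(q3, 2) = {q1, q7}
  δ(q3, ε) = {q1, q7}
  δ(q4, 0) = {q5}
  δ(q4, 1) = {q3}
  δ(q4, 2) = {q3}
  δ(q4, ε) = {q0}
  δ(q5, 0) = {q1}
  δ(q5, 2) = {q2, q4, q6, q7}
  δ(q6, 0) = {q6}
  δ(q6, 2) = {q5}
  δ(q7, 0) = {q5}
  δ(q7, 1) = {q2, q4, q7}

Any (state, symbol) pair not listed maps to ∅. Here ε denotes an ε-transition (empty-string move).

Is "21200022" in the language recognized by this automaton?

Yes

Start in {q0}.
Read '2': {q0} → {q2, q6, q7}.
Read '1': {q2, q6, q7} → {q0, q2, q4, q7}.
Read '2': {q0, q2, q4, q7} → {q1, q2, q3, q6, q7}.
Read '0': {q1, q2, q3, q6, q7} → {q0, q1, q2, q5, q6, q7}.
Read '0': {q0, q1, q2, q5, q6, q7} → {q0, q1, q2, q5, q6}.
Read '0': {q0, q1, q2, q5, q6} → {q0, q1, q2, q6}.
Read '2': {q0, q1, q2, q6} → {q2, q5, q6, q7}.
Read '2': {q2, q5, q6, q7} → {q0, q2, q4, q5, q6, q7}.
The final set {q0, q2, q4, q5, q6, q7} contains the accepting states q2, q6.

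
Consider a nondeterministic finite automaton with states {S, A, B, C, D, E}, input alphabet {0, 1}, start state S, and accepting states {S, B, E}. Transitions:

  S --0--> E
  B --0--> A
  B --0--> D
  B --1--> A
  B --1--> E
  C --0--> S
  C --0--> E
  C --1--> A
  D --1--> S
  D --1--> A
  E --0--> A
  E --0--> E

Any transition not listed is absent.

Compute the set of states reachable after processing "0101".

Start in {S}.
Read '0': S→{E}; now {E}.
Read '1': E→∅; now ∅.
The set is empty and remains empty for the remaining 2 symbols.

∅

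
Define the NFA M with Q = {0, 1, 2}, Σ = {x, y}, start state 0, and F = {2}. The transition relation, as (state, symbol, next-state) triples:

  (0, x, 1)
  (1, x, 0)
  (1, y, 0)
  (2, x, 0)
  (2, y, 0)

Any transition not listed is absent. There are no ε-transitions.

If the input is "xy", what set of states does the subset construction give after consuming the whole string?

{0}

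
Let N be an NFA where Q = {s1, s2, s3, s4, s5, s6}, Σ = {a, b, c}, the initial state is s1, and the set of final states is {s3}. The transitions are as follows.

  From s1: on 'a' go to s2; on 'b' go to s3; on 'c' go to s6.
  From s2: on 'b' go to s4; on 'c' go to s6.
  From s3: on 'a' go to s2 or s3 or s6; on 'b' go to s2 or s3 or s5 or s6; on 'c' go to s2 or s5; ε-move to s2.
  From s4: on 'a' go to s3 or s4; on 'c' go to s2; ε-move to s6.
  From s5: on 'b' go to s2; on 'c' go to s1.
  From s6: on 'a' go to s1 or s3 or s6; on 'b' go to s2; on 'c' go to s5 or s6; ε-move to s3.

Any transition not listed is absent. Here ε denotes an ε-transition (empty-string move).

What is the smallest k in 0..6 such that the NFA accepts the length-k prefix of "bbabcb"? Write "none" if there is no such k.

Start in {s1}.
Read 'b': {s1} → {s2, s3}.
None of the earlier sets intersect F, but {s2, s3} does.

1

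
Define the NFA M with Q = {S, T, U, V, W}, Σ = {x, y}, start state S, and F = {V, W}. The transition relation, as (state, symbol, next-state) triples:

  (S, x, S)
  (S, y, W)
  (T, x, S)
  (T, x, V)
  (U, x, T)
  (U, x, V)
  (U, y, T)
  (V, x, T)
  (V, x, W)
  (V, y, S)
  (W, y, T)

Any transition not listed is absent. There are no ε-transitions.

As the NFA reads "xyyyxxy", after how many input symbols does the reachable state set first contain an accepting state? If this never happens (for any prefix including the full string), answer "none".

Start in {S}.
Read 'x': S→{S}; now {S}.
Read 'y': S→{W}; now {W}.
None of the earlier sets intersect F, but {W} does.

2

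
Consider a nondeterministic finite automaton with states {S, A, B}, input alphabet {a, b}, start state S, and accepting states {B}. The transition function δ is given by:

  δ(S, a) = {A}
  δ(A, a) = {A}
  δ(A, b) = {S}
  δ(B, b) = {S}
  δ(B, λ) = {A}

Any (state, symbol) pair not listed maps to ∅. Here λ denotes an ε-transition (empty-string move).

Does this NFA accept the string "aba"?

Start in {S}.
Read 'a': S→{A}; now {A}.
Read 'b': A→{S}; now {S}.
Read 'a': S→{A}; now {A}.
The final set {A} contains no accepting state.

No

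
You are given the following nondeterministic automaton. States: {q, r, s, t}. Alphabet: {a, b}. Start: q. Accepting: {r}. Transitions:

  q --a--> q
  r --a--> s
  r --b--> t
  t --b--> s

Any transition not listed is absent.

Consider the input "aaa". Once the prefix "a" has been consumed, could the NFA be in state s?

No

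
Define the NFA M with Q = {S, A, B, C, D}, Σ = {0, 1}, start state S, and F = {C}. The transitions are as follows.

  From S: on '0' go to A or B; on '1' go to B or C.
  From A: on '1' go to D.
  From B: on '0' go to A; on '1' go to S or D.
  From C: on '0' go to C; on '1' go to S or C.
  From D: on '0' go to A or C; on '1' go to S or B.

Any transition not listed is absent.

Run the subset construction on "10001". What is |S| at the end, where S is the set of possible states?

Start in {S}.
Read '1': {S} → {B, C}.
Read '0': {B, C} → {A, C}.
Read '0': {A, C} → {C}.
Read '0': {C} → {C}.
Read '1': {C} → {S, C}.
That set has 2 states.

2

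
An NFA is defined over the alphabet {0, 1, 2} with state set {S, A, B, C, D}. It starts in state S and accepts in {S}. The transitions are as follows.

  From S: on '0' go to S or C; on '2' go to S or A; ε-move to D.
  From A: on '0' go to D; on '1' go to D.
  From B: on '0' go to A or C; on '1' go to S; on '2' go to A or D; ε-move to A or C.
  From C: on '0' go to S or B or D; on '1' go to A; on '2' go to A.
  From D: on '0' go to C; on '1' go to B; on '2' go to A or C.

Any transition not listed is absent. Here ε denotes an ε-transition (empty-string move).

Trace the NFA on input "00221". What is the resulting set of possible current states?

Start: ε-closure({S}) = {S, D}.
Read '0': S→{S, C}, D→{C}; union {S, C}; ε-closure = {S, C, D}.
Read '0': S→{S, C}, C→{S, B, D}, D→{C}; union {S, B, C, D}; ε-closure = {S, A, B, C, D}.
Read '2': S→{S, A}, A→∅, B→{A, D}, C→{A}, D→{A, C}; now {S, A, C, D}.
Read '2': S→{S, A}, A→∅, C→{A}, D→{A, C}; union {S, A, C}; ε-closure = {S, A, C, D}.
Read '1': S→∅, A→{D}, C→{A}, D→{B}; union {A, B, D}; ε-closure = {A, B, C, D}.

{A, B, C, D}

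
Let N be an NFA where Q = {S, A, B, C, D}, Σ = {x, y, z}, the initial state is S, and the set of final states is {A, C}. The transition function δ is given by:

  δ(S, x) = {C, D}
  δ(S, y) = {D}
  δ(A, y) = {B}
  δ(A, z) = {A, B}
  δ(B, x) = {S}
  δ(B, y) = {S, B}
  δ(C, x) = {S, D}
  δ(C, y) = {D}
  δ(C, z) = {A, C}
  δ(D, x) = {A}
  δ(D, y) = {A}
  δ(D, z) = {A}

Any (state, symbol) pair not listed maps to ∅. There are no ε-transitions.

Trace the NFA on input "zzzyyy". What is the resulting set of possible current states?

∅

Start in {S}.
Read 'z': S→∅; now ∅.
The set is empty and remains empty for the remaining 5 symbols.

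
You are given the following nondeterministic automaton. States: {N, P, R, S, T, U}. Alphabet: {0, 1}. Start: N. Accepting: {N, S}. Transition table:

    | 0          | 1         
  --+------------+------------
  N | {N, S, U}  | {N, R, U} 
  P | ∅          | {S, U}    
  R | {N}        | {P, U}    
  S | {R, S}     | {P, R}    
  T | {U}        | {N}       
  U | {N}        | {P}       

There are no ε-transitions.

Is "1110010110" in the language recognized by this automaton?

Start in {N}.
Read '1': N→{N, R, U}; now {N, R, U}.
Read '1': N→{N, R, U}, R→{P, U}, U→{P}; now {N, P, R, U}.
Read '1': N→{N, R, U}, P→{S, U}, R→{P, U}, U→{P}; now {N, P, R, S, U}.
Read '0': N→{N, S, U}, P→∅, R→{N}, S→{R, S}, U→{N}; now {N, R, S, U}.
Read '0': N→{N, S, U}, R→{N}, S→{R, S}, U→{N}; now {N, R, S, U}.
Read '1': N→{N, R, U}, R→{P, U}, S→{P, R}, U→{P}; now {N, P, R, U}.
Read '0': N→{N, S, U}, P→∅, R→{N}, U→{N}; now {N, S, U}.
Read '1': N→{N, R, U}, S→{P, R}, U→{P}; now {N, P, R, U}.
Read '1': N→{N, R, U}, P→{S, U}, R→{P, U}, U→{P}; now {N, P, R, S, U}.
Read '0': N→{N, S, U}, P→∅, R→{N}, S→{R, S}, U→{N}; now {N, R, S, U}.
The final set {N, R, S, U} contains the accepting states N, S.

Yes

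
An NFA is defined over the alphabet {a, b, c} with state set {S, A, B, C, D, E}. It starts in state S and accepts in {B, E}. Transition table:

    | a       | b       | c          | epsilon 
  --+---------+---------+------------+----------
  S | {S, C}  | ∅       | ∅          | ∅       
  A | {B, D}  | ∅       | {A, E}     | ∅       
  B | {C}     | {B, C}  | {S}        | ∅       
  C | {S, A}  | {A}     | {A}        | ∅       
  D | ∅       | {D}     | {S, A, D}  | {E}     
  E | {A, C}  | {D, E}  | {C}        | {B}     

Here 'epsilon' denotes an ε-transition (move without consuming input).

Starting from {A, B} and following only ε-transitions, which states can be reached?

{A, B}

Begin with {A, B}.
No ε-moves leave this set, so the closure equals the set itself.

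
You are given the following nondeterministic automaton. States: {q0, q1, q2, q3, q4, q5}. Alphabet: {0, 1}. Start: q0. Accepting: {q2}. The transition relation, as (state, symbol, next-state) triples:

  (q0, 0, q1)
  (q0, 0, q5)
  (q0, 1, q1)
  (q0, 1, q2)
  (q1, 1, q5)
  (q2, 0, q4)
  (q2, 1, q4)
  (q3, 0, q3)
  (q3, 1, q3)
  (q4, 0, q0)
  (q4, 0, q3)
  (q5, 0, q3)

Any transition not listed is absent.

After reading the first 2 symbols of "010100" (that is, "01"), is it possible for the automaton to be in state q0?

Start in {q0}.
Read '0': q0→{q1, q5}; now {q1, q5}.
Read '1': q1→{q5}, q5→∅; now {q5}.
State q0 is not in {q5}.

No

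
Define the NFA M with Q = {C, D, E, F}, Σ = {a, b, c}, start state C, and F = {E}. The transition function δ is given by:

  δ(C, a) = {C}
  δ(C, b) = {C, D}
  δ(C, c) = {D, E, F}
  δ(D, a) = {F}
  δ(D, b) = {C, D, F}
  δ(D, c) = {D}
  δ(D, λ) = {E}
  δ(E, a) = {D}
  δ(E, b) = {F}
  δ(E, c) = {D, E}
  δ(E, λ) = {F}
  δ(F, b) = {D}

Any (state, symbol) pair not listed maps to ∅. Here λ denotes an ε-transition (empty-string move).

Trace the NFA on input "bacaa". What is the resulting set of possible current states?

Start in {C}.
Read 'b': C→{C, D}; union {C, D}; ε-closure = {C, D, E, F}.
Read 'a': C→{C}, D→{F}, E→{D}, F→∅; union {C, D, F}; ε-closure = {C, D, E, F}.
Read 'c': C→{D, E, F}, D→{D}, E→{D, E}, F→∅; now {D, E, F}.
Read 'a': D→{F}, E→{D}, F→∅; union {D, F}; ε-closure = {D, E, F}.
Read 'a': D→{F}, E→{D}, F→∅; union {D, F}; ε-closure = {D, E, F}.

{D, E, F}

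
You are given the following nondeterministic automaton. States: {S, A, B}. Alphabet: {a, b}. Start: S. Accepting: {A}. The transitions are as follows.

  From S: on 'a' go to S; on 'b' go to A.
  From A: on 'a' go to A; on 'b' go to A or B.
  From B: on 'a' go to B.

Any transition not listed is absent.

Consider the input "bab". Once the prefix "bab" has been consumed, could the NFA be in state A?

Yes

Start in {S}.
Read 'b': S→{A}; now {A}.
Read 'a': A→{A}; now {A}.
Read 'b': A→{A, B}; now {A, B}.
State A is in {A, B}.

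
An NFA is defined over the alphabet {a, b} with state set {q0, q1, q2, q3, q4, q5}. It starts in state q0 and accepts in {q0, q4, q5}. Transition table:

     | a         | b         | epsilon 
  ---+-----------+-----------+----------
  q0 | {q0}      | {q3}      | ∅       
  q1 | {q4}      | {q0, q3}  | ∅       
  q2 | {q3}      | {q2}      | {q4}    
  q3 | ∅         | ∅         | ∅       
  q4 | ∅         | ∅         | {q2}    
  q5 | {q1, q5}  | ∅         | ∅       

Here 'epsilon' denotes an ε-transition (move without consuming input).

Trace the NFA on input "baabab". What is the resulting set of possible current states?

Start in {q0}.
Read 'b': q0→{q3}; now {q3}.
Read 'a': q3→∅; now ∅.
The set is empty and remains empty for the remaining 4 symbols.

∅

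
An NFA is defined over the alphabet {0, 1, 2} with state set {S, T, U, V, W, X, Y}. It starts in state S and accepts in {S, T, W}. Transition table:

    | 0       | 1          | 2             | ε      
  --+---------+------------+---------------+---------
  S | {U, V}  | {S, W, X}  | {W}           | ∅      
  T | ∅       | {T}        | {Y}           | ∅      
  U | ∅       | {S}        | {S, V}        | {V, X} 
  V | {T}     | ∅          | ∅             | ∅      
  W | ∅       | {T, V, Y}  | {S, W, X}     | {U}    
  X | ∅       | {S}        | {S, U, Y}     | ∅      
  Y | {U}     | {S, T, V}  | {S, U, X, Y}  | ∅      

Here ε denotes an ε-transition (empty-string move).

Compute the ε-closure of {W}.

Begin with {W}.
ε-move W → U; add U.
ε-move U → V; add V.
ε-move U → X; add X.

{U, V, W, X}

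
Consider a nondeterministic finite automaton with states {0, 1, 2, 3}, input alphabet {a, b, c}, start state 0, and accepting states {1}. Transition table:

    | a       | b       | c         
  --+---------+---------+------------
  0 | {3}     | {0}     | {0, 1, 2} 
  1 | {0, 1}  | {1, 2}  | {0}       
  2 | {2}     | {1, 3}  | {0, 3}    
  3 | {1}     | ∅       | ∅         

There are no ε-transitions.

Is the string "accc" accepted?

No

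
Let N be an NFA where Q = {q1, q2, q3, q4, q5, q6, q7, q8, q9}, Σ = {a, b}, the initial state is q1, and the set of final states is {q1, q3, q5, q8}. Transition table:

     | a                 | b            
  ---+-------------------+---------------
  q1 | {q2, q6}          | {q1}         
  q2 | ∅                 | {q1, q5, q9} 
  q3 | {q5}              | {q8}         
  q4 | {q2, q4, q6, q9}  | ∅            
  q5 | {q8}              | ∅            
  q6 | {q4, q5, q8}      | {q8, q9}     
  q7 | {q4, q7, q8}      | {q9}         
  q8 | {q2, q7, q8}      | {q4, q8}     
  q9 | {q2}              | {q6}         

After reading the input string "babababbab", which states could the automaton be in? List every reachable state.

Start in {q1}.
Read 'b': {q1} → {q1}.
Read 'a': {q1} → {q2, q6}.
Read 'b': {q2, q6} → {q1, q5, q8, q9}.
Read 'a': {q1, q5, q8, q9} → {q2, q6, q7, q8}.
Read 'b': {q2, q6, q7, q8} → {q1, q4, q5, q8, q9}.
Read 'a': {q1, q4, q5, q8, q9} → {q2, q4, q6, q7, q8, q9}.
Read 'b': {q2, q4, q6, q7, q8, q9} → {q1, q4, q5, q6, q8, q9}.
Read 'b': {q1, q4, q5, q6, q8, q9} → {q1, q4, q6, q8, q9}.
Read 'a': {q1, q4, q6, q8, q9} → {q2, q4, q5, q6, q7, q8, q9}.
Read 'b': {q2, q4, q5, q6, q7, q8, q9} → {q1, q4, q5, q6, q8, q9}.

{q1, q4, q5, q6, q8, q9}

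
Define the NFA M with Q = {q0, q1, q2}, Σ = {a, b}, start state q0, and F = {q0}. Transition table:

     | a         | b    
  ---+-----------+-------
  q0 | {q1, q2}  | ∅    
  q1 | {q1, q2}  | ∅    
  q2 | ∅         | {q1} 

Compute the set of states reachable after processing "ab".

{q1}

Start in {q0}.
Read 'a': q0→{q1, q2}; now {q1, q2}.
Read 'b': q1→∅, q2→{q1}; now {q1}.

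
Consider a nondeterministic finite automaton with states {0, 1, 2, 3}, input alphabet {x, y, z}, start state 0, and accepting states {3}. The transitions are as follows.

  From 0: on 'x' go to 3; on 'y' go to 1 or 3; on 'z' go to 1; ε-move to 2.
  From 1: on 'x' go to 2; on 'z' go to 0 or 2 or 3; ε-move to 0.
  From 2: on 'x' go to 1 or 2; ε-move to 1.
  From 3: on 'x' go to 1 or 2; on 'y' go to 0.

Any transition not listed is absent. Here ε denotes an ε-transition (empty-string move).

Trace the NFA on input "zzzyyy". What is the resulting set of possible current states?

{0, 1, 2, 3}

Start: ε-closure({0}) = {0, 1, 2}.
Read 'z': {0, 1, 2} → {0, 1, 2, 3}.
Read 'z': {0, 1, 2, 3} → {0, 1, 2, 3}.
Read 'z': {0, 1, 2, 3} → {0, 1, 2, 3}.
Read 'y': {0, 1, 2, 3} → {0, 1, 2, 3}.
Read 'y': {0, 1, 2, 3} → {0, 1, 2, 3}.
Read 'y': {0, 1, 2, 3} → {0, 1, 2, 3}.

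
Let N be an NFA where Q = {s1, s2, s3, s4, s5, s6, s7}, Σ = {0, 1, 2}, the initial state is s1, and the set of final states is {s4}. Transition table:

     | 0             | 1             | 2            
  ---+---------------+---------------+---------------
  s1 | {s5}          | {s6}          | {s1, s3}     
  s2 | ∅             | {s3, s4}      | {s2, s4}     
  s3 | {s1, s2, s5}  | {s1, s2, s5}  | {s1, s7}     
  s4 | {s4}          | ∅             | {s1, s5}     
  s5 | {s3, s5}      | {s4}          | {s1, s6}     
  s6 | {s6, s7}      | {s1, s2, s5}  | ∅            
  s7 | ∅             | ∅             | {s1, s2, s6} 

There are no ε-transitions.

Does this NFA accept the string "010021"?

Yes

Start in {s1}.
Read '0': s1→{s5}; now {s5}.
Read '1': s5→{s4}; now {s4}.
Read '0': s4→{s4}; now {s4}.
Read '0': s4→{s4}; now {s4}.
Read '2': s4→{s1, s5}; now {s1, s5}.
Read '1': s1→{s6}, s5→{s4}; now {s4, s6}.
The final set {s4, s6} contains the accepting state s4.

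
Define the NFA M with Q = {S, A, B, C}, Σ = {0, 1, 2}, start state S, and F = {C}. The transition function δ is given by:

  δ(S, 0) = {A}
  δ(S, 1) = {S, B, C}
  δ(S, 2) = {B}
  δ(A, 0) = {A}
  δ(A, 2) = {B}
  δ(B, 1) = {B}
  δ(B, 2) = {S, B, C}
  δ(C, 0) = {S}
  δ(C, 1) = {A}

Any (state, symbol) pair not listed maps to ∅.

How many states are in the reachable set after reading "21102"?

0

Start in {S}.
Read '2': {S} → {B}.
Read '1': {B} → {B}.
Read '1': {B} → {B}.
Read '0': {B} → ∅.
The set is empty and remains empty for the remaining 1 symbol.
That set has 0 states.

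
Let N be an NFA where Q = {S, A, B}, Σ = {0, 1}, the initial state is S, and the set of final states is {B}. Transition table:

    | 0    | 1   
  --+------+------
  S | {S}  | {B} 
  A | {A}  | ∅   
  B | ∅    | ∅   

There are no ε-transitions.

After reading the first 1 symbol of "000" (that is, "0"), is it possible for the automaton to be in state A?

Start in {S}.
Read '0': S→{S}; now {S}.
State A is not in {S}.

No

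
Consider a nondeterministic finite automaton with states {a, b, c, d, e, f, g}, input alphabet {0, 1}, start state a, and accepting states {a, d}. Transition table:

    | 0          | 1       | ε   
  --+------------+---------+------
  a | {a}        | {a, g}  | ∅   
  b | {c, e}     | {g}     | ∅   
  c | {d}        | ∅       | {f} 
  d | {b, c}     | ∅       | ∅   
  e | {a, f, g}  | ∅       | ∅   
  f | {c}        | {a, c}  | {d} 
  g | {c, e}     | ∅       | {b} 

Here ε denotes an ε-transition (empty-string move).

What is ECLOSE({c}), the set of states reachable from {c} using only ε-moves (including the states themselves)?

{c, d, f}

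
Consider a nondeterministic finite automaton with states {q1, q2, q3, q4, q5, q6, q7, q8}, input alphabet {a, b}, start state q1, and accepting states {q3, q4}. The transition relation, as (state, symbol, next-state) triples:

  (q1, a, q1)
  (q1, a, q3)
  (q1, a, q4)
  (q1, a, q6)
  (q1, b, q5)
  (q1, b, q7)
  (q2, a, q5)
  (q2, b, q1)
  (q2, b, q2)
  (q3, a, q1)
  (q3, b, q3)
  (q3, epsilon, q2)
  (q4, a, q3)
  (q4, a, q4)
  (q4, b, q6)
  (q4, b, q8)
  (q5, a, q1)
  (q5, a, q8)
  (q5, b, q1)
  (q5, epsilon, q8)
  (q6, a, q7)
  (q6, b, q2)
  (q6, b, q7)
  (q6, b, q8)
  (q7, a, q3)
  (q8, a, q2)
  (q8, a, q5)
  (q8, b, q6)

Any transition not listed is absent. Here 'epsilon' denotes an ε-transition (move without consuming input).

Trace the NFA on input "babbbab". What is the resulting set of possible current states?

{q1, q2, q3, q5, q6, q7, q8}

Start in {q1}.
Read 'b': q1→{q5, q7}; union {q5, q7}; ε-closure = {q5, q7, q8}.
Read 'a': q5→{q1, q8}, q7→{q3}, q8→{q2, q5}; now {q1, q2, q3, q5, q8}.
Read 'b': q1→{q5, q7}, q2→{q1, q2}, q3→{q3}, q5→{q1}, q8→{q6}; union {q1, q2, q3, q5, q6, q7}; ε-closure = {q1, q2, q3, q5, q6, q7, q8}.
Read 'b': q1→{q5, q7}, q2→{q1, q2}, q3→{q3}, q5→{q1}, q6→{q2, q7, q8}, q7→∅, q8→{q6}; now {q1, q2, q3, q5, q6, q7, q8}.
Read 'b': q1→{q5, q7}, q2→{q1, q2}, q3→{q3}, q5→{q1}, q6→{q2, q7, q8}, q7→∅, q8→{q6}; now {q1, q2, q3, q5, q6, q7, q8}.
Read 'a': q1→{q1, q3, q4, q6}, q2→{q5}, q3→{q1}, q5→{q1, q8}, q6→{q7}, q7→{q3}, q8→{q2, q5}; now {q1, q2, q3, q4, q5, q6, q7, q8}.
Read 'b': q1→{q5, q7}, q2→{q1, q2}, q3→{q3}, q4→{q6, q8}, q5→{q1}, q6→{q2, q7, q8}, q7→∅, q8→{q6}; now {q1, q2, q3, q5, q6, q7, q8}.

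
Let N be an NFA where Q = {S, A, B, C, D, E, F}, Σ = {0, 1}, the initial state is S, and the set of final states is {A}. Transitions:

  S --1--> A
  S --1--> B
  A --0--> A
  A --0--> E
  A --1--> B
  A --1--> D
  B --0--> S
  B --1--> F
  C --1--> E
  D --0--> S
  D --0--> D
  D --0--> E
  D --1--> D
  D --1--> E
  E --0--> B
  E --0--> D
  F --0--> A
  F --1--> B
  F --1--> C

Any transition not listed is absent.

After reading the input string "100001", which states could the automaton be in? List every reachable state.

Start in {S}.
Read '1': {S} → {A, B}.
Read '0': {A, B} → {S, A, E}.
Read '0': {S, A, E} → {A, B, D, E}.
Read '0': {A, B, D, E} → {S, A, B, D, E}.
Read '0': {S, A, B, D, E} → {S, A, B, D, E}.
Read '1': {S, A, B, D, E} → {A, B, D, E, F}.

{A, B, D, E, F}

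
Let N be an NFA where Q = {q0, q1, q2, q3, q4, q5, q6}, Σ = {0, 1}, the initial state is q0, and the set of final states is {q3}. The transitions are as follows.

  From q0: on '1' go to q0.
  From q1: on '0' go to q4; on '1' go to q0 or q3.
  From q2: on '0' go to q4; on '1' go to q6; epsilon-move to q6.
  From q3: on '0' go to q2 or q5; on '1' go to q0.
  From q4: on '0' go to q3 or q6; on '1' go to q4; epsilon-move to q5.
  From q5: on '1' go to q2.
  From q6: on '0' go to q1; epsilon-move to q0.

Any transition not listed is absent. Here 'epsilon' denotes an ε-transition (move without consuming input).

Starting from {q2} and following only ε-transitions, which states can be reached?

{q0, q2, q6}

Begin with {q2}.
ε-move q2 → q6; add q6.
ε-move q6 → q0; add q0.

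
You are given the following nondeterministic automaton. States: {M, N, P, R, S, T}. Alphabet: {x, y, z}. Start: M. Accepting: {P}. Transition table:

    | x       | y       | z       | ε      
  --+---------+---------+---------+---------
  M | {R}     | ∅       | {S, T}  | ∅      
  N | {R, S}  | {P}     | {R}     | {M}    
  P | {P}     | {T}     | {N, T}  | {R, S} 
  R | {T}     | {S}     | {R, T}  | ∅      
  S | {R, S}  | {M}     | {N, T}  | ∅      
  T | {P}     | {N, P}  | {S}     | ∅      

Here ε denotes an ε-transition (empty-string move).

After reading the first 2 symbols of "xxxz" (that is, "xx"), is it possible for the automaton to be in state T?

Start in {M}.
Read 'x': M→{R}; now {R}.
Read 'x': R→{T}; now {T}.
State T is in {T}.

Yes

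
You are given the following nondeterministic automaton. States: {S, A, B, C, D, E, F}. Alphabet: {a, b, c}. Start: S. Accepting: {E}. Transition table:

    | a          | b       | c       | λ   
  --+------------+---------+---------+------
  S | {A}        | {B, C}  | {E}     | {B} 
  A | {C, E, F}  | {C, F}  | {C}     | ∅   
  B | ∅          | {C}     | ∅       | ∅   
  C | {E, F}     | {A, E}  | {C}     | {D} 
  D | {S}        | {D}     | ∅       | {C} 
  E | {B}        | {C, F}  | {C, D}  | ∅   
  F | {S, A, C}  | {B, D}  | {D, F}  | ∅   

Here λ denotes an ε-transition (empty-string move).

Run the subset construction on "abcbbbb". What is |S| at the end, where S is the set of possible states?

Start: ε-closure({S}) = {S, B}.
Read 'a': S→{A}, B→∅; now {A}.
Read 'b': A→{C, F}; union {C, F}; ε-closure = {C, D, F}.
Read 'c': C→{C}, D→∅, F→{D, F}; now {C, D, F}.
Read 'b': C→{A, E}, D→{D}, F→{B, D}; union {A, B, D, E}; ε-closure = {A, B, C, D, E}.
Read 'b': A→{C, F}, B→{C}, C→{A, E}, D→{D}, E→{C, F}; now {A, C, D, E, F}.
Read 'b': A→{C, F}, C→{A, E}, D→{D}, E→{C, F}, F→{B, D}; now {A, B, C, D, E, F}.
Read 'b': A→{C, F}, B→{C}, C→{A, E}, D→{D}, E→{C, F}, F→{B, D}; now {A, B, C, D, E, F}.
That set has 6 states.

6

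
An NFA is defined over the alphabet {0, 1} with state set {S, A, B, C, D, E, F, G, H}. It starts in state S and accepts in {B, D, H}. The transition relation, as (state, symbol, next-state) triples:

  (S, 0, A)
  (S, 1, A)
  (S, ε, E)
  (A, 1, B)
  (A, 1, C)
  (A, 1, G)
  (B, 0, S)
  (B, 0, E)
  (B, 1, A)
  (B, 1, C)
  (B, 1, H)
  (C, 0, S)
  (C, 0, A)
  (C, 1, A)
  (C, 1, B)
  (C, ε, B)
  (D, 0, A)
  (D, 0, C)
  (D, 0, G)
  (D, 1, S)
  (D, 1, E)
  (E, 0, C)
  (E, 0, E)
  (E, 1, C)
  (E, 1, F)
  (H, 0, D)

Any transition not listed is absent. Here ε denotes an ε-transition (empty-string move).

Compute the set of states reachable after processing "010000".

Start: ε-closure({S}) = {S, E}.
Read '0': S→{A}, E→{C, E}; union {A, C, E}; ε-closure = {A, B, C, E}.
Read '1': A→{B, C, G}, B→{A, C, H}, C→{A, B}, E→{C, F}; now {A, B, C, F, G, H}.
Read '0': A→∅, B→{S, E}, C→{S, A}, F→∅, G→∅, H→{D}; now {S, A, D, E}.
Read '0': S→{A}, A→∅, D→{A, C, G}, E→{C, E}; union {A, C, E, G}; ε-closure = {A, B, C, E, G}.
Read '0': A→∅, B→{S, E}, C→{S, A}, E→{C, E}, G→∅; union {S, A, C, E}; ε-closure = {S, A, B, C, E}.
Read '0': S→{A}, A→∅, B→{S, E}, C→{S, A}, E→{C, E}; union {S, A, C, E}; ε-closure = {S, A, B, C, E}.

{S, A, B, C, E}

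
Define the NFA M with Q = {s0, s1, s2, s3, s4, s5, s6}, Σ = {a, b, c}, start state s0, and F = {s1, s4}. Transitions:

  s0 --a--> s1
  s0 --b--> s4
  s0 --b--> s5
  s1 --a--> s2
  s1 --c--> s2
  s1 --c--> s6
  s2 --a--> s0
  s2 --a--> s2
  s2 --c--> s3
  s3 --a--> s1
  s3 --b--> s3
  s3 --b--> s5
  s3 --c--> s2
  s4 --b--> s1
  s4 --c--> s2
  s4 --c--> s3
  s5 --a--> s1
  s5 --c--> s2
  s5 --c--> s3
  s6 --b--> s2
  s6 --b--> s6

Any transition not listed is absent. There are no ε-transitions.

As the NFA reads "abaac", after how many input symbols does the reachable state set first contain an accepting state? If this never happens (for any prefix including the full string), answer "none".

1

Start in {s0}.
Read 'a': s0→{s1}; now {s1}.
None of the earlier sets intersect F, but {s1} does.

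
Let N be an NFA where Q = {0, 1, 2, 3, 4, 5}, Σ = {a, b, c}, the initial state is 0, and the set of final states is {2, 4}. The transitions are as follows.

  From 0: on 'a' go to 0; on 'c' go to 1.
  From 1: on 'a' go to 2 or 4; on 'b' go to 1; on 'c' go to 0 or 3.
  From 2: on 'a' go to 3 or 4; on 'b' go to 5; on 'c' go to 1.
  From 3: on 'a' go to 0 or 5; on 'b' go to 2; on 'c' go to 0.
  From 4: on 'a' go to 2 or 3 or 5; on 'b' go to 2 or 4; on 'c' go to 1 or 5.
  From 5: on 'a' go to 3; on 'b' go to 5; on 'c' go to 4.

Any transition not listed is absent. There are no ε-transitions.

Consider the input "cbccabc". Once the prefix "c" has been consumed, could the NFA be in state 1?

Start in {0}.
Read 'c': 0→{1}; now {1}.
State 1 is in {1}.

Yes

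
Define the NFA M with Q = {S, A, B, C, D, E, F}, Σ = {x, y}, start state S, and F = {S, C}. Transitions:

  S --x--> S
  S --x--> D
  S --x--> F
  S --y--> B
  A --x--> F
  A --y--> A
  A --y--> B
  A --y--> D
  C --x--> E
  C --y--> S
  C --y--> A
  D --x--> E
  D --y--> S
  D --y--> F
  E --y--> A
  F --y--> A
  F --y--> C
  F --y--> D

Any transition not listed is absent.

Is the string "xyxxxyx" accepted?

Yes

Start in {S}.
Read 'x': {S} → {S, D, F}.
Read 'y': {S, D, F} → {S, A, B, C, D, F}.
Read 'x': {S, A, B, C, D, F} → {S, D, E, F}.
Read 'x': {S, D, E, F} → {S, D, E, F}.
Read 'x': {S, D, E, F} → {S, D, E, F}.
Read 'y': {S, D, E, F} → {S, A, B, C, D, F}.
Read 'x': {S, A, B, C, D, F} → {S, D, E, F}.
The final set {S, D, E, F} contains the accepting state S.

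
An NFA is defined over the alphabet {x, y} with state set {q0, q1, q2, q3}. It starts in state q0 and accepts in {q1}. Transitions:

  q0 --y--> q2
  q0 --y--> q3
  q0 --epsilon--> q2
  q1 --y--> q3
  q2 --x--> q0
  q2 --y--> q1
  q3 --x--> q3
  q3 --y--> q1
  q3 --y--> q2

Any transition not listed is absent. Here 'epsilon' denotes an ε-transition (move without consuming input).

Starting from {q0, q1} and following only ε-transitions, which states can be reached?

Begin with {q0, q1}.
ε-move q0 → q2; add q2.

{q0, q1, q2}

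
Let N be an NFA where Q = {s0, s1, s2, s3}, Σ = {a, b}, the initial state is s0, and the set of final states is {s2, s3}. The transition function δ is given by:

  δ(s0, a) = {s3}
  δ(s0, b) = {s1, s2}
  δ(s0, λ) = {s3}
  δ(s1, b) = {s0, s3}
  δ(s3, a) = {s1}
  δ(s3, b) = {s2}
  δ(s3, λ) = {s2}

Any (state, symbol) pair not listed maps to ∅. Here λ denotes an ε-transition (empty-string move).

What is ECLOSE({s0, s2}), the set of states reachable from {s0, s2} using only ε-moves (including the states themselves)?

Begin with {s0, s2}.
ε-move s0 → s3; add s3.

{s0, s2, s3}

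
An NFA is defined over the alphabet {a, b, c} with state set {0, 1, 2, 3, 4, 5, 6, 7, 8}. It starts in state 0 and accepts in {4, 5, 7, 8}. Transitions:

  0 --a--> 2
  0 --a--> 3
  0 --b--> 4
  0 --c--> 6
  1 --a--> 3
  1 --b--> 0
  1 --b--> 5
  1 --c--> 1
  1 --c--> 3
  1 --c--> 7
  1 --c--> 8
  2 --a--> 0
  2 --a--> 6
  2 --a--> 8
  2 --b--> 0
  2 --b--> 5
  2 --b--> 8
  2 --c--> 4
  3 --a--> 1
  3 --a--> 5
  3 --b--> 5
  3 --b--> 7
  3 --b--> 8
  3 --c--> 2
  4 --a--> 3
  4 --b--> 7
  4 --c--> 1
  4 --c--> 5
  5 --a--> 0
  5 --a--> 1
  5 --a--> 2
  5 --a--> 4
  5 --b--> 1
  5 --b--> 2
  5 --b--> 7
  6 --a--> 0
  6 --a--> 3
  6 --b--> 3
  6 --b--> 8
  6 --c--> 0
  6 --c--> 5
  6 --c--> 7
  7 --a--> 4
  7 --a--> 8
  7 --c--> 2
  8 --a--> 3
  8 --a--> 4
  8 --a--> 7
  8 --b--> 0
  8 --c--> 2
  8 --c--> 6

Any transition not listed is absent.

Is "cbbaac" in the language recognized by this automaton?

Start in {0}.
Read 'c': {0} → {6}.
Read 'b': {6} → {3, 8}.
Read 'b': {3, 8} → {0, 5, 7, 8}.
Read 'a': {0, 5, 7, 8} → {0, 1, 2, 3, 4, 7, 8}.
Read 'a': {0, 1, 2, 3, 4, 7, 8} → {0, 1, 2, 3, 4, 5, 6, 7, 8}.
Read 'c': {0, 1, 2, 3, 4, 5, 6, 7, 8} → {0, 1, 2, 3, 4, 5, 6, 7, 8}.
The final set {0, 1, 2, 3, 4, 5, 6, 7, 8} contains the accepting states 4, 5, 7, 8.

Yes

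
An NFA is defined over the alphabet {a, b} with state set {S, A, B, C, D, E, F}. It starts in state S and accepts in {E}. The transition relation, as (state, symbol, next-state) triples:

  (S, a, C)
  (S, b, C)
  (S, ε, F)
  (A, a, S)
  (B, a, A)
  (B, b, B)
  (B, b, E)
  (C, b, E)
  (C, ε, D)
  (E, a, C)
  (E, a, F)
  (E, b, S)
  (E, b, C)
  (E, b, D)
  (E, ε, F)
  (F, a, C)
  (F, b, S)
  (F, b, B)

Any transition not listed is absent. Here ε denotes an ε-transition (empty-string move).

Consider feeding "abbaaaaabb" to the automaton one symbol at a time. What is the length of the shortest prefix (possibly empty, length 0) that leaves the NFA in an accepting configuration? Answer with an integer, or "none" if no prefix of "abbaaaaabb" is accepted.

2

Start: ε-closure({S}) = {S, F}.
Read 'a': S→{C}, F→{C}; union {C}; ε-closure = {C, D}.
Read 'b': C→{E}, D→∅; union {E}; ε-closure = {E, F}.
None of the earlier sets intersect F, but {E, F} does.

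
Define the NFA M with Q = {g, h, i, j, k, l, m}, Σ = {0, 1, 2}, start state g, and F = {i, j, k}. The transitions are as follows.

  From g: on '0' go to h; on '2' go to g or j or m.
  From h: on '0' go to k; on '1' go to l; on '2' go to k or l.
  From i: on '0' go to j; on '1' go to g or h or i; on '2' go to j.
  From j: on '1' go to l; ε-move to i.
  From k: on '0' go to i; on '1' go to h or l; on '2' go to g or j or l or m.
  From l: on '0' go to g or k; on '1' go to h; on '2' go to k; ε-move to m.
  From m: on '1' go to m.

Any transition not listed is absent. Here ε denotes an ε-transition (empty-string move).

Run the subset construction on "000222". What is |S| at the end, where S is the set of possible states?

Start in {g}.
Read '0': {g} → {h}.
Read '0': {h} → {k}.
Read '0': {k} → {i}.
Read '2': {i} → {i, j}.
Read '2': {i, j} → {i, j}.
Read '2': {i, j} → {i, j}.
That set has 2 states.

2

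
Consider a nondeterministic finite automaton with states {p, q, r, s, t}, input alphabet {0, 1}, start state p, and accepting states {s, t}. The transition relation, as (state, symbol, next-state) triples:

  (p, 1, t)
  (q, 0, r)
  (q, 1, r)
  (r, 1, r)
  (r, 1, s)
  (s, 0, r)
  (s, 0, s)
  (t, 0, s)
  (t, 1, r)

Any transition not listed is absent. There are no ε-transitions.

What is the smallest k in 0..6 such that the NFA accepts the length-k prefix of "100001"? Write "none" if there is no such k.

1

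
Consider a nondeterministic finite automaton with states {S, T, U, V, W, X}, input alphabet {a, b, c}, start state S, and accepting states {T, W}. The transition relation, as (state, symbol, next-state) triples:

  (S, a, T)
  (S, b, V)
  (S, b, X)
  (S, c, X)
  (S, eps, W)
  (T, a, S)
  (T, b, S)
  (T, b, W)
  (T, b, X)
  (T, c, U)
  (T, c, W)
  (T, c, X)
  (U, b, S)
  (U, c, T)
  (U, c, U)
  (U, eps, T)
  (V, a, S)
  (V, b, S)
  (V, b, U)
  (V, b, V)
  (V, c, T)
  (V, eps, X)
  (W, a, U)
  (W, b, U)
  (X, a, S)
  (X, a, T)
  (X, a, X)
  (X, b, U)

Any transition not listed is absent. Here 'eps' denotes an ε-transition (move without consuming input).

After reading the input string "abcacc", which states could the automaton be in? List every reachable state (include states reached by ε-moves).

Start: ε-closure({S}) = {S, W}.
Read 'a': S→{T}, W→{U}; now {T, U}.
Read 'b': T→{S, W, X}, U→{S}; now {S, W, X}.
Read 'c': S→{X}, W→∅, X→∅; now {X}.
Read 'a': X→{S, T, X}; union {S, T, X}; ε-closure = {S, T, W, X}.
Read 'c': S→{X}, T→{U, W, X}, W→∅, X→∅; union {U, W, X}; ε-closure = {T, U, W, X}.
Read 'c': T→{U, W, X}, U→{T, U}, W→∅, X→∅; now {T, U, W, X}.

{T, U, W, X}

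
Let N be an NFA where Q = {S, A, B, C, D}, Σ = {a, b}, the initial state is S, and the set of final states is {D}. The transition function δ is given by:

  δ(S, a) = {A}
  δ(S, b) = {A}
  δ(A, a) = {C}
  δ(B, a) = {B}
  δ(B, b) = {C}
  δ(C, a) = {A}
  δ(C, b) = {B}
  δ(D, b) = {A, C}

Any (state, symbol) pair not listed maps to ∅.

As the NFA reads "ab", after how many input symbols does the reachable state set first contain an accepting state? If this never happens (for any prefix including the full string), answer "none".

none

Start in {S}.
Read 'a': S→{A}; now {A}.
Read 'b': A→∅; now ∅.
No reachable set along the way intersects F.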